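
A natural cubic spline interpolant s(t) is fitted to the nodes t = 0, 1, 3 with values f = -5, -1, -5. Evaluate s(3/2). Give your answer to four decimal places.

-0.6875

Put σ_i = s'' at the i-th knot. Here h = (1, 2) and Δ = (4, -2), so the interior equations h_(i-1)·σ_(i-1) + 2(h_(i-1)+h_i)·σ_i + h_i·σ_(i+1) = 6(Δ_i − Δ_(i-1)) read
  1·σ_0 + 6·σ_1 + 2·σ_2 = 6(Δ_1 - Δ_0) = -36
Natural end conditions: σ_0 = σ_2 = 0.
Hence σ_0 = 0, σ_1 = -6, σ_2 = 0.
On [1, 3], s(t) = -1 + 2·(t - 1) - 3·(t - 1)² + 1/2·(t - 1)³.
With (t - 1) = 1/2: s(3/2) = -11/16.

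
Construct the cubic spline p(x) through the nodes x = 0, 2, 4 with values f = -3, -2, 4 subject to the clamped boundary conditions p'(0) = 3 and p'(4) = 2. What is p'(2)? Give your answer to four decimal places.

1.3750

Write σ_i for p''(x_i). With h_i = 2, 2 and divided differences Δ_i = 1/2, 3, the continuity of p' gives the tridiagonal system
  2·σ_0 + 8·σ_1 + 2·σ_2 = 6(Δ_1 - Δ_0) = 15
Clamped end conditions give two more equations: 2h_0·σ_0 + h_0·σ_1 = 6(Δ_0 - p'(0)) = -15 and h_1·σ_1 + 2h_1·σ_2 = 6(p'(4) - Δ_1) = -6.
Solving the tridiagonal system: σ_0 = -47/8, σ_1 = 17/4, σ_2 = -29/8.
On [2, 4], p'(x) = b_1 + 2c_1·(x - 2) + 3d_1·(x - 2)² with b_1 = Δ_1 - h_1(2σ_1 + σ_2)/6 = 11/8, c_1 = σ_1/2 = 17/8, d_1 = (σ_2 - σ_1)/(6h_1) = -21/32. So p'(2) = 11/8.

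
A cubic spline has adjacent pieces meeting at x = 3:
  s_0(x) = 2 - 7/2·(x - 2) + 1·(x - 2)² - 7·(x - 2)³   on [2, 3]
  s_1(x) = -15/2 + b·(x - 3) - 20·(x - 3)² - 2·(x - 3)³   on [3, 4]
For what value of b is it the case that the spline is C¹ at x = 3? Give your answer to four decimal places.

-22.5000

s_0'(x) = -7/2 + 2·(x - 2) - 21·(x - 2)², so s_0'(3) = -45/2. On the right, s_1'(3) = b, so b = -45/2.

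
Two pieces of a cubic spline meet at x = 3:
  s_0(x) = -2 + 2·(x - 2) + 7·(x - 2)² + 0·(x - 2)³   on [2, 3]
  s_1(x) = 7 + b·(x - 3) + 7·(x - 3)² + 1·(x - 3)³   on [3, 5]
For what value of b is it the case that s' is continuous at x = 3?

16

s_0'(x) = 2 + 14·(x - 2) + 0·(x - 2)², so s_0'(3) = 16. On the right, s_1'(3) = b, so b = 16.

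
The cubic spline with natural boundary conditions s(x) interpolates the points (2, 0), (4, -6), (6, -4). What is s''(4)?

Let M_i = s''(x_i). Step sizes h_i = 2, 2; slopes of the chords Δ_i = (y_(i+1) - y_i)/h_i = -3, 1.
  2·M_0 + 8·M_1 + 2·M_2 = 6(Δ_1 - Δ_0) = 24
Natural end conditions: M_0 = M_2 = 0.
Hence M_0 = 0, M_1 = 3, M_2 = 0.

3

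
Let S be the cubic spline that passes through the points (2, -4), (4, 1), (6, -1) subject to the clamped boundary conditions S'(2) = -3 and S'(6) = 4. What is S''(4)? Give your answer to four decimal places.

Let M_i = S''(x_i). Step sizes h_i = 2, 2; slopes of the chords Δ_i = (y_(i+1) - y_i)/h_i = 5/2, -1.
  2·M_0 + 8·M_1 + 2·M_2 = 6(Δ_1 - Δ_0) = -21
Clamped end conditions give two more equations: 2h_0·M_0 + h_0·M_1 = 6(Δ_0 - S'(2)) = 33 and h_1·M_1 + 2h_1·M_2 = 6(S'(6) - Δ_1) = 30.
Solving the tridiagonal system: M_0 = 101/8, M_1 = -35/4, M_2 = 95/8.

-8.7500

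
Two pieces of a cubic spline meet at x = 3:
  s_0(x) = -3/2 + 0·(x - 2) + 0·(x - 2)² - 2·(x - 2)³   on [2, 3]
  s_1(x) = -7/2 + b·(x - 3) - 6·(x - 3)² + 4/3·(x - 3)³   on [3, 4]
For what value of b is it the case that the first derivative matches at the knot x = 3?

-6

s_0'(x) = 0 + 0·(x - 2) - 6·(x - 2)², so s_0'(3) = -6. On the right, s_1'(3) = b, so b = -6.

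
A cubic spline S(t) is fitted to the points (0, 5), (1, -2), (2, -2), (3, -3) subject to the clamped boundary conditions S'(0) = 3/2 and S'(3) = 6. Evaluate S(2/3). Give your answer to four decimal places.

0.7259

Put M_i = S'' at the i-th knot. Here h = (1, 1, 1) and Δ = (-7, 0, -1), so the interior equations h_(i-1)·M_(i-1) + 2(h_(i-1)+h_i)·M_i + h_i·M_(i+1) = 6(Δ_i − Δ_(i-1)) read
  1·M_0 + 4·M_1 + 1·M_2 = 6(Δ_1 - Δ_0) = 42
  1·M_1 + 4·M_2 + 1·M_3 = 6(Δ_2 - Δ_1) = -6
Clamped end conditions give two more equations: 2h_0·M_0 + h_0·M_1 = 6(Δ_0 - S'(0)) = -51 and h_2·M_2 + 2h_2·M_3 = 6(S'(3) - Δ_2) = 42.
Hence M_0 = -186/5, M_1 = 117/5, M_2 = -72/5, M_3 = 141/5.
On [0, 1], S(t) = 5 + 3/2·t - 93/5·t² + 101/10·t³.
With t = 2/3: S(2/3) = 98/135.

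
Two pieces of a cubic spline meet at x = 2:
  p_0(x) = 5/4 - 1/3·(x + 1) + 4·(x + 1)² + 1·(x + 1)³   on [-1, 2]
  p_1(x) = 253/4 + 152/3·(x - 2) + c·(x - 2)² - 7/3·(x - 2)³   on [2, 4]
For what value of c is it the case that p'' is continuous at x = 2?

13

p_0''(x) = 8 + 6·(x + 1), so p_0''(2) = 26. On the right, p_1''(2) = 2c, so c = 13.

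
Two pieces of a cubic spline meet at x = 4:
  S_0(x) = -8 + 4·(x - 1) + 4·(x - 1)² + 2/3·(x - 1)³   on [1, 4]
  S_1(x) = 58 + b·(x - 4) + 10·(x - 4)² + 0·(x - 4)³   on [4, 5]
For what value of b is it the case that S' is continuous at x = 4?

S_0'(x) = 4 + 8·(x - 1) + 2·(x - 1)², so S_0'(4) = 46. On the right, S_1'(4) = b, so b = 46.

46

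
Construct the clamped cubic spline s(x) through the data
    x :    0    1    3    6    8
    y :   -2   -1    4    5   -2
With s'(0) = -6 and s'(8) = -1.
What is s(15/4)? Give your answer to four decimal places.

5.3720

Put m_i = s'' at the i-th knot. Here h = (1, 2, 3, 2) and Δ = (1, 5/2, 1/3, -7/2), so the interior equations h_(i-1)·m_(i-1) + 2(h_(i-1)+h_i)·m_i + h_i·m_(i+1) = 6(Δ_i − Δ_(i-1)) read
  1·m_0 + 6·m_1 + 2·m_2 = 6(Δ_1 - Δ_0) = 9
  2·m_1 + 10·m_2 + 3·m_3 = 6(Δ_2 - Δ_1) = -13
  3·m_2 + 10·m_3 + 2·m_4 = 6(Δ_3 - Δ_2) = -23
Clamped end conditions give two more equations: 2h_0·m_0 + h_0·m_1 = 6(Δ_0 - s'(0)) = 42 and h_3·m_3 + 2h_3·m_4 = 6(s'(8) - Δ_3) = 15.
Solving: m_0 = 6040/273, m_1 = -614/273, m_2 = 101/546, m_3 = -314/91, m_4 = 1993/364.
On [3, 6], s(x) = 4 + 341/182·(x - 3) + 101/1092·(x - 3)² - 1985/9828·(x - 3)³.
With (x - 3) = 3/4: s(15/4) = 125147/23296.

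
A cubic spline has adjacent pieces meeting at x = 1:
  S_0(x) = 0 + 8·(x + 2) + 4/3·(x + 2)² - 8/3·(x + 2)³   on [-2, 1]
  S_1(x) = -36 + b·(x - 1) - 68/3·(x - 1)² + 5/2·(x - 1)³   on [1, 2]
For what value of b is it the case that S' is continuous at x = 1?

S_0'(x) = 8 + 8/3·(x + 2) - 8·(x + 2)², so S_0'(1) = -56. On the right, S_1'(1) = b, so b = -56.

-56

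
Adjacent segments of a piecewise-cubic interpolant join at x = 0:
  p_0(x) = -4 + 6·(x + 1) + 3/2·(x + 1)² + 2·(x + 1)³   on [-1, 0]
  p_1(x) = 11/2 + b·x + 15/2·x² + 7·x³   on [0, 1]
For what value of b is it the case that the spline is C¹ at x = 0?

p_0'(x) = 6 + 3·(x + 1) + 6·(x + 1)², so p_0'(0) = 15. On the right, p_1'(0) = b, so b = 15.

15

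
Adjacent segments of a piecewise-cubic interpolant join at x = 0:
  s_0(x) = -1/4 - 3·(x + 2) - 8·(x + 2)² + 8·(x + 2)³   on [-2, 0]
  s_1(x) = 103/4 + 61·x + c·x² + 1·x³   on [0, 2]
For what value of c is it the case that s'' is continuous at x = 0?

s_0''(x) = -16 + 48·(x + 2), so s_0''(0) = 80. On the right, s_1''(0) = 2c, so c = 40.

40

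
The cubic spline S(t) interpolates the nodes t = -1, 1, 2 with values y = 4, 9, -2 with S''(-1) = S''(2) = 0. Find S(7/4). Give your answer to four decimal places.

Put M_i = S'' at the i-th knot. Here h = (2, 1) and Δ = (5/2, -11), so the interior equations h_(i-1)·M_(i-1) + 2(h_(i-1)+h_i)·M_i + h_i·M_(i+1) = 6(Δ_i − Δ_(i-1)) read
  2·M_0 + 6·M_1 + 1·M_2 = 6(Δ_1 - Δ_0) = -81
Natural end conditions: M_0 = M_2 = 0.
Forward elimination and back-substitution give M_0 = 0, M_1 = -27/2, M_2 = 0.
On [1, 2], S(t) = 9 - 13/2·(t - 1) - 27/4·(t - 1)² + 9/4·(t - 1)³.
With (t - 1) = 3/4: S(7/4) = 327/256.

1.2773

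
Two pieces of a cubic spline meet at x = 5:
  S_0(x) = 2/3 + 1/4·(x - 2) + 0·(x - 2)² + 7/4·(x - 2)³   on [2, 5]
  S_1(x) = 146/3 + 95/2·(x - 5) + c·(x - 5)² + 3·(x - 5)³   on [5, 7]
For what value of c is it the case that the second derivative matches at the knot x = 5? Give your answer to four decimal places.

S_0''(x) = 0 + 21/2·(x - 2), so S_0''(5) = 63/2. On the right, S_1''(5) = 2c, so c = 63/4.

15.7500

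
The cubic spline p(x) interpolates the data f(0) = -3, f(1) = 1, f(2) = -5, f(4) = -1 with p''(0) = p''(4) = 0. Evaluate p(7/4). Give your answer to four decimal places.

With M_i denoting the second derivative at x_i, h_i = 1, 1, 2, and Δ_i = (y_(i+1) − y_i)/h_i = 4, -6, 2:
  1·M_0 + 4·M_1 + 1·M_2 = 6(Δ_1 - Δ_0) = -60
  1·M_1 + 6·M_2 + 2·M_3 = 6(Δ_2 - Δ_1) = 48
Natural end conditions: M_0 = M_3 = 0.
Forward elimination and back-substitution give M_0 = 0, M_1 = -408/23, M_2 = 252/23, M_3 = 0.
On [1, 2], p(x) = 1 - 44/23·(x - 1) - 204/23·(x - 1)² + 110/23·(x - 1)³.
With (x - 1) = 3/4: p(7/4) = -109/32.

-3.4063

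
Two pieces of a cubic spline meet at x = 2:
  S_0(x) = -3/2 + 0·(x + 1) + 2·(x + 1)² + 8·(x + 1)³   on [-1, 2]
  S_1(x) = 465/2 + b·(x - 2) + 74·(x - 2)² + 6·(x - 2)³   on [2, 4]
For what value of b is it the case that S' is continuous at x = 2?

228

S_0'(x) = 0 + 4·(x + 1) + 24·(x + 1)², so S_0'(2) = 228. On the right, S_1'(2) = b, so b = 228.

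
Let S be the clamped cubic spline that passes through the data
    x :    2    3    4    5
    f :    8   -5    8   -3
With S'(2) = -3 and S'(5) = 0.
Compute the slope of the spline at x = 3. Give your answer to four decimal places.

0.4000

Write m_i for S''(x_i). With h_i = 1, 1, 1 and divided differences Δ_i = -13, 13, -11, the continuity of S' gives the tridiagonal system
  1·m_0 + 4·m_1 + 1·m_2 = 6(Δ_1 - Δ_0) = 156
  1·m_1 + 4·m_2 + 1·m_3 = 6(Δ_2 - Δ_1) = -144
Clamped end conditions give two more equations: 2h_0·m_0 + h_0·m_1 = 6(Δ_0 - S'(2)) = -60 and h_2·m_2 + 2h_2·m_3 = 6(S'(5) - Δ_2) = 66.
Hence m_0 = -334/5, m_1 = 368/5, m_2 = -358/5, m_3 = 344/5.
On [3, 4], S'(x) = b_1 + 2c_1·(x - 3) + 3d_1·(x - 3)² with b_1 = Δ_1 - h_1(2m_1 + m_2)/6 = 2/5, c_1 = m_1/2 = 184/5, d_1 = (m_2 - m_1)/(6h_1) = -121/5. So S'(3) = 2/5.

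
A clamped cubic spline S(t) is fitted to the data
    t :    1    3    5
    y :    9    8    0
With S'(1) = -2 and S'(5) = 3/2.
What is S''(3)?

-7

Put m_i = S'' at the i-th knot. Here h = (2, 2) and Δ = (-1/2, -4), so the interior equations h_(i-1)·m_(i-1) + 2(h_(i-1)+h_i)·m_i + h_i·m_(i+1) = 6(Δ_i − Δ_(i-1)) read
  2·m_0 + 8·m_1 + 2·m_2 = 6(Δ_1 - Δ_0) = -21
Clamped end conditions give two more equations: 2h_0·m_0 + h_0·m_1 = 6(Δ_0 - S'(1)) = 9 and h_1·m_1 + 2h_1·m_2 = 6(S'(5) - Δ_1) = 33.
Forward elimination and back-substitution give m_0 = 23/4, m_1 = -7, m_2 = 47/4.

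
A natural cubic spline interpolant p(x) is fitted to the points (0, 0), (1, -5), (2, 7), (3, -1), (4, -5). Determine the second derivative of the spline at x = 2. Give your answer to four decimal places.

Put M_i = p'' at the i-th knot. Here h = (1, 1, 1, 1) and Δ = (-5, 12, -8, -4), so the interior equations h_(i-1)·M_(i-1) + 2(h_(i-1)+h_i)·M_i + h_i·M_(i+1) = 6(Δ_i − Δ_(i-1)) read
  1·M_0 + 4·M_1 + 1·M_2 = 6(Δ_1 - Δ_0) = 102
  1·M_1 + 4·M_2 + 1·M_3 = 6(Δ_2 - Δ_1) = -120
  1·M_2 + 4·M_3 + 1·M_4 = 6(Δ_3 - Δ_2) = 24
Natural end conditions: M_0 = M_4 = 0.
Solving the tridiagonal system: M_0 = 0, M_1 = 1017/28, M_2 = -303/7, M_3 = 471/28, M_4 = 0.

-43.2857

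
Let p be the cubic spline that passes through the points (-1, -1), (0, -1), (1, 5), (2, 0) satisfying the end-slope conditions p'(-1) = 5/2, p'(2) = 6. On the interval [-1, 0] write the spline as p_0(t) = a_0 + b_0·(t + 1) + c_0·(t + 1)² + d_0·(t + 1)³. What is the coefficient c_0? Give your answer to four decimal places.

Write M_i for p''(x_i). With h_i = 1, 1, 1 and divided differences Δ_i = 0, 6, -5, the continuity of p' gives the tridiagonal system
  1·M_0 + 4·M_1 + 1·M_2 = 6(Δ_1 - Δ_0) = 36
  1·M_1 + 4·M_2 + 1·M_3 = 6(Δ_2 - Δ_1) = -66
Clamped end conditions give two more equations: 2h_0·M_0 + h_0·M_1 = 6(Δ_0 - p'(-1)) = -15 and h_2·M_2 + 2h_2·M_3 = 6(p'(2) - Δ_2) = 66.
Solving: M_0 = -56/3, M_1 = 67/3, M_2 = -104/3, M_3 = 151/3.
On [-1, 0], with p_0(t) = a_0 + b_0·(t + 1) + c_0·(t + 1)² + d_0·(t + 1)³: c_0 = M_0/2 = -28/3, d_0 = (M_1 - M_0)/(6h_0) = 41/6, b_0 = Δ_0 - h_0(2M_0 + M_1)/6 = 5/2.

-9.3333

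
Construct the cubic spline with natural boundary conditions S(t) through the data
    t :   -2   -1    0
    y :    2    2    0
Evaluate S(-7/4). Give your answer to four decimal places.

With M_i denoting the second derivative at x_i, h_i = 1, 1, and Δ_i = (y_(i+1) − y_i)/h_i = 0, -2:
  1·M_0 + 4·M_1 + 1·M_2 = 6(Δ_1 - Δ_0) = -12
Natural end conditions: M_0 = M_2 = 0.
Solving the tridiagonal system: M_0 = 0, M_1 = -3, M_2 = 0.
On [-2, -1], S(t) = 2 + 1/2·(t + 2) + 0·(t + 2)² - 1/2·(t + 2)³.
With (t + 2) = 1/4: S(-7/4) = 271/128.

2.1172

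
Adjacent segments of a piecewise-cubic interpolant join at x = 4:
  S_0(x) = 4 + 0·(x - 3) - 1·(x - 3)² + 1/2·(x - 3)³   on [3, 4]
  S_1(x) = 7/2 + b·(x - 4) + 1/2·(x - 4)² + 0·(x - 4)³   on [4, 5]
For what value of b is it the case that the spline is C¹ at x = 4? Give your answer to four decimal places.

S_0'(x) = 0 - 2·(x - 3) + 3/2·(x - 3)², so S_0'(4) = -1/2. On the right, S_1'(4) = b, so b = -1/2.

-0.5000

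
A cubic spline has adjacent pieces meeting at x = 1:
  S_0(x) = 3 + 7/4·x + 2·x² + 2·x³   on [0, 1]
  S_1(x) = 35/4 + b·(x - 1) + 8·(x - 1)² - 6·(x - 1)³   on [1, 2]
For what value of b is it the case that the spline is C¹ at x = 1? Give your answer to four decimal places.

S_0'(x) = 7/4 + 4·x + 6·x², so S_0'(1) = 47/4. On the right, S_1'(1) = b, so b = 47/4.

11.7500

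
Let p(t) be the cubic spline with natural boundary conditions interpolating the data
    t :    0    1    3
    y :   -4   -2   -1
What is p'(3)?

Write σ_i for p''(x_i). With h_i = 1, 2 and divided differences Δ_i = 2, 1/2, the continuity of p' gives the tridiagonal system
  1·σ_0 + 6·σ_1 + 2·σ_2 = 6(Δ_1 - Δ_0) = -9
Natural end conditions: σ_0 = σ_2 = 0.
Solving: σ_0 = 0, σ_1 = -3/2, σ_2 = 0.
On [1, 3], p'(t) = b_1 + 2c_1·(t - 1) + 3d_1·(t - 1)² with b_1 = Δ_1 - h_1(2σ_1 + σ_2)/6 = 3/2, c_1 = σ_1/2 = -3/4, d_1 = (σ_2 - σ_1)/(6h_1) = 1/8. So p'(3) = 0.

0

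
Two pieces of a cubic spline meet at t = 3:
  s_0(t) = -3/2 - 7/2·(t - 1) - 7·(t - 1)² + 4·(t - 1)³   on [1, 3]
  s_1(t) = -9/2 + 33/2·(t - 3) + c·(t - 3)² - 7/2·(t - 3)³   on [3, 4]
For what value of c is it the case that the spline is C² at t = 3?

s_0''(t) = -14 + 24·(t - 1), so s_0''(3) = 34. On the right, s_1''(3) = 2c, so c = 17.

17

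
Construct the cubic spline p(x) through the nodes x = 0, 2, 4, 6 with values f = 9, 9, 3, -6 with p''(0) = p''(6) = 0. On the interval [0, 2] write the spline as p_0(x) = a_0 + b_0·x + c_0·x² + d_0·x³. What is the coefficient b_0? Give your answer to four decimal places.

0.7000

Put σ_i = p'' at the i-th knot. Here h = (2, 2, 2) and Δ = (0, -3, -9/2), so the interior equations h_(i-1)·σ_(i-1) + 2(h_(i-1)+h_i)·σ_i + h_i·σ_(i+1) = 6(Δ_i − Δ_(i-1)) read
  2·σ_0 + 8·σ_1 + 2·σ_2 = 6(Δ_1 - Δ_0) = -18
  2·σ_1 + 8·σ_2 + 2·σ_3 = 6(Δ_2 - Δ_1) = -9
Natural end conditions: σ_0 = σ_3 = 0.
Forward elimination and back-substitution give σ_0 = 0, σ_1 = -21/10, σ_2 = -3/5, σ_3 = 0.
On [0, 2], with p_0(x) = a_0 + b_0·x + c_0·x² + d_0·x³: c_0 = σ_0/2 = 0, d_0 = (σ_1 - σ_0)/(6h_0) = -7/40, b_0 = Δ_0 - h_0(2σ_0 + σ_1)/6 = 7/10.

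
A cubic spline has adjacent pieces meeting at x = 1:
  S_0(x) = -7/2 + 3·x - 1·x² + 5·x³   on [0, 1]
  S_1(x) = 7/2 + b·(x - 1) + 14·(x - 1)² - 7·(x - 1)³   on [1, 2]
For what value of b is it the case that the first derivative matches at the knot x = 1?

S_0'(x) = 3 - 2·x + 15·x², so S_0'(1) = 16. On the right, S_1'(1) = b, so b = 16.

16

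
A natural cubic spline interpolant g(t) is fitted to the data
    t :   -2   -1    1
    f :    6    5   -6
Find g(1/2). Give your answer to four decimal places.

Put σ_i = g'' at the i-th knot. Here h = (1, 2) and Δ = (-1, -11/2), so the interior equations h_(i-1)·σ_(i-1) + 2(h_(i-1)+h_i)·σ_i + h_i·σ_(i+1) = 6(Δ_i − Δ_(i-1)) read
  1·σ_0 + 6·σ_1 + 2·σ_2 = 6(Δ_1 - Δ_0) = -27
Natural end conditions: σ_0 = σ_2 = 0.
Solving the tridiagonal system: σ_0 = 0, σ_1 = -9/2, σ_2 = 0.
On [-1, 1], g(t) = 5 - 5/2·(t + 1) - 9/4·(t + 1)² + 3/8·(t + 1)³.
With (t + 1) = 3/2: g(1/2) = -163/64.

-2.5469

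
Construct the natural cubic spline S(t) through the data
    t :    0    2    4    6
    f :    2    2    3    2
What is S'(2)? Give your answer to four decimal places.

Write σ_i for S''(x_i). With h_i = 2, 2, 2 and divided differences Δ_i = 0, 1/2, -1/2, the continuity of S' gives the tridiagonal system
  2·σ_0 + 8·σ_1 + 2·σ_2 = 6(Δ_1 - Δ_0) = 3
  2·σ_1 + 8·σ_2 + 2·σ_3 = 6(Δ_2 - Δ_1) = -6
Natural end conditions: σ_0 = σ_3 = 0.
Solving: σ_0 = 0, σ_1 = 3/5, σ_2 = -9/10, σ_3 = 0.
On [2, 4], S'(t) = b_1 + 2c_1·(t - 2) + 3d_1·(t - 2)² with b_1 = Δ_1 - h_1(2σ_1 + σ_2)/6 = 2/5, c_1 = σ_1/2 = 3/10, d_1 = (σ_2 - σ_1)/(6h_1) = -1/8. So S'(2) = 2/5.

0.4000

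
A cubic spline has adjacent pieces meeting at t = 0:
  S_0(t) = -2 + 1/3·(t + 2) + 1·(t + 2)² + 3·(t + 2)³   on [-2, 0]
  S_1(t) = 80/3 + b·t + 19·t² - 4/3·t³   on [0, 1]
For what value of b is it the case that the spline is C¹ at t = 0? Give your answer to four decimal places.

40.3333

S_0'(t) = 1/3 + 2·(t + 2) + 9·(t + 2)², so S_0'(0) = 121/3. On the right, S_1'(0) = b, so b = 121/3.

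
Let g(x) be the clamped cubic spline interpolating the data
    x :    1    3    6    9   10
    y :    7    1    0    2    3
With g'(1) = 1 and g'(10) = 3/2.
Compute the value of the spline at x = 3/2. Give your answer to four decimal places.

6.6610

With M_i denoting the second derivative at x_i, h_i = 2, 3, 3, 1, and Δ_i = (y_(i+1) − y_i)/h_i = -3, -1/3, 2/3, 1:
  2·M_0 + 10·M_1 + 3·M_2 = 6(Δ_1 - Δ_0) = 16
  3·M_1 + 12·M_2 + 3·M_3 = 6(Δ_2 - Δ_1) = 6
  3·M_2 + 8·M_3 + 1·M_4 = 6(Δ_3 - Δ_2) = 2
Clamped end conditions give two more equations: 2h_0·M_0 + h_0·M_1 = 6(Δ_0 - g'(1)) = -24 and h_3·M_3 + 2h_3·M_4 = 6(g'(10) - Δ_3) = 3.
Solving the tridiagonal system: M_0 = -2239/294, M_1 = 475/147, M_2 = -53/147, M_3 = 31/147, M_4 = 205/147.
On [1, 3], g(x) = 7 + 1·(x - 1) - 2239/588·(x - 1)² + 1063/1176·(x - 1)³.
With (x - 1) = 1/2: g(3/2) = 20889/3136.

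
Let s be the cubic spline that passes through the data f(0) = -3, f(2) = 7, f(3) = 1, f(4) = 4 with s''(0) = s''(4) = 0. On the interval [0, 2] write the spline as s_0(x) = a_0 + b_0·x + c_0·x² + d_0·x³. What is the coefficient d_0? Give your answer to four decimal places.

-1.1522

Let σ_i = s''(x_i). Step sizes h_i = 2, 1, 1; slopes of the chords Δ_i = (y_(i+1) - y_i)/h_i = 5, -6, 3.
  2·σ_0 + 6·σ_1 + 1·σ_2 = 6(Δ_1 - Δ_0) = -66
  1·σ_1 + 4·σ_2 + 1·σ_3 = 6(Δ_2 - Δ_1) = 54
Natural end conditions: σ_0 = σ_3 = 0.
Hence σ_0 = 0, σ_1 = -318/23, σ_2 = 390/23, σ_3 = 0.
On [0, 2], with s_0(x) = a_0 + b_0·x + c_0·x² + d_0·x³: c_0 = σ_0/2 = 0, d_0 = (σ_1 - σ_0)/(6h_0) = -53/46, b_0 = Δ_0 - h_0(2σ_0 + σ_1)/6 = 221/23.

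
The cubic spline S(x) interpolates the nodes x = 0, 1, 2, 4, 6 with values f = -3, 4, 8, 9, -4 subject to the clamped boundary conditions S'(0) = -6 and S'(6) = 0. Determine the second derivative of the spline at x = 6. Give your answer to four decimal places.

14.5000

Write m_i for S''(x_i). With h_i = 1, 1, 2, 2 and divided differences Δ_i = 7, 4, 1/2, -13/2, the continuity of S' gives the tridiagonal system
  1·m_0 + 4·m_1 + 1·m_2 = 6(Δ_1 - Δ_0) = -18
  1·m_1 + 6·m_2 + 2·m_3 = 6(Δ_2 - Δ_1) = -21
  2·m_2 + 8·m_3 + 2·m_4 = 6(Δ_3 - Δ_2) = -42
Clamped end conditions give two more equations: 2h_0·m_0 + h_0·m_1 = 6(Δ_0 - S'(0)) = 78 and h_3·m_3 + 2h_3·m_4 = 6(S'(6) - Δ_3) = 39.
Solving: m_0 = 95/2, m_1 = -17, m_2 = 5/2, m_3 = -19/2, m_4 = 29/2.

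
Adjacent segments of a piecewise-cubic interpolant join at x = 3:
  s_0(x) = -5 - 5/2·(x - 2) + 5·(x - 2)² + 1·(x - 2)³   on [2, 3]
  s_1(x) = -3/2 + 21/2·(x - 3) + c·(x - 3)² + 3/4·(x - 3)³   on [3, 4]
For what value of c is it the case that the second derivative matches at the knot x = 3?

8

s_0''(x) = 10 + 6·(x - 2), so s_0''(3) = 16. On the right, s_1''(3) = 2c, so c = 8.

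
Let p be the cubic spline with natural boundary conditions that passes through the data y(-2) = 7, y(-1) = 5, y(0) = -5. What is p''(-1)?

-12

Put σ_i = p'' at the i-th knot. Here h = (1, 1) and Δ = (-2, -10), so the interior equations h_(i-1)·σ_(i-1) + 2(h_(i-1)+h_i)·σ_i + h_i·σ_(i+1) = 6(Δ_i − Δ_(i-1)) read
  1·σ_0 + 4·σ_1 + 1·σ_2 = 6(Δ_1 - Δ_0) = -48
Natural end conditions: σ_0 = σ_2 = 0.
Solving the tridiagonal system: σ_0 = 0, σ_1 = -12, σ_2 = 0.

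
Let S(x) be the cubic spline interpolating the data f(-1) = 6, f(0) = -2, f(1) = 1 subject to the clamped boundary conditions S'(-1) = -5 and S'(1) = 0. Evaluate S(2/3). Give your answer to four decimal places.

Write M_i for S''(x_i). With h_i = 1, 1 and divided differences Δ_i = -8, 3, the continuity of S' gives the tridiagonal system
  1·M_0 + 4·M_1 + 1·M_2 = 6(Δ_1 - Δ_0) = 66
Clamped end conditions give two more equations: 2h_0·M_0 + h_0·M_1 = 6(Δ_0 - S'(-1)) = -18 and h_1·M_1 + 2h_1·M_2 = 6(S'(1) - Δ_1) = -18.
Solving: M_0 = -23, M_1 = 28, M_2 = -23.
On [0, 1], S(x) = -2 - 5/2·x + 14·x² - 17/2·x³.
With x = 2/3: S(2/3) = 1/27.

0.0370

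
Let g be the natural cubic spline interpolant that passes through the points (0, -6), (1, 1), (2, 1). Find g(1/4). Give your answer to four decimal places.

Write m_i for g''(x_i). With h_i = 1, 1 and divided differences Δ_i = 7, 0, the continuity of g' gives the tridiagonal system
  1·m_0 + 4·m_1 + 1·m_2 = 6(Δ_1 - Δ_0) = -42
Natural end conditions: m_0 = m_2 = 0.
Solving the tridiagonal system: m_0 = 0, m_1 = -21/2, m_2 = 0.
On [0, 1], g(x) = -6 + 35/4·x + 0·x² - 7/4·x³.
With x = 1/4: g(1/4) = -983/256.

-3.8398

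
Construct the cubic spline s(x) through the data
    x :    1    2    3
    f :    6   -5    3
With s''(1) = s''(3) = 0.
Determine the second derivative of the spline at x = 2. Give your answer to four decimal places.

28.5000

Write σ_i for s''(x_i). With h_i = 1, 1 and divided differences Δ_i = -11, 8, the continuity of s' gives the tridiagonal system
  1·σ_0 + 4·σ_1 + 1·σ_2 = 6(Δ_1 - Δ_0) = 114
Natural end conditions: σ_0 = σ_2 = 0.
Forward elimination and back-substitution give σ_0 = 0, σ_1 = 57/2, σ_2 = 0.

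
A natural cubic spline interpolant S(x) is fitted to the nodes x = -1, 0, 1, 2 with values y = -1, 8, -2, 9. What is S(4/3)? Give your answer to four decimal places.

Put M_i = S'' at the i-th knot. Here h = (1, 1, 1) and Δ = (9, -10, 11), so the interior equations h_(i-1)·M_(i-1) + 2(h_(i-1)+h_i)·M_i + h_i·M_(i+1) = 6(Δ_i − Δ_(i-1)) read
  1·M_0 + 4·M_1 + 1·M_2 = 6(Δ_1 - Δ_0) = -114
  1·M_1 + 4·M_2 + 1·M_3 = 6(Δ_2 - Δ_1) = 126
Natural end conditions: M_0 = M_3 = 0.
Hence M_0 = 0, M_1 = -194/5, M_2 = 206/5, M_3 = 0.
On [1, 2], S(x) = -2 - 41/15·(x - 1) + 103/5·(x - 1)² - 103/15·(x - 1)³.
With (x - 1) = 1/3: S(4/3) = -71/81.

-0.8765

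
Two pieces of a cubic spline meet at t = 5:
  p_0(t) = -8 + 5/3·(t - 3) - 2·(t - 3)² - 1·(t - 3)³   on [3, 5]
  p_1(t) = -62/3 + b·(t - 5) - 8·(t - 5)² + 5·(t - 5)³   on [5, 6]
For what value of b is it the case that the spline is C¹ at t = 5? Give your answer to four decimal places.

p_0'(t) = 5/3 - 4·(t - 3) - 3·(t - 3)², so p_0'(5) = -55/3. On the right, p_1'(5) = b, so b = -55/3.

-18.3333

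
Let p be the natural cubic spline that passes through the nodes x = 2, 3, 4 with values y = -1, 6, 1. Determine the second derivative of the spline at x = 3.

Put M_i = p'' at the i-th knot. Here h = (1, 1) and Δ = (7, -5), so the interior equations h_(i-1)·M_(i-1) + 2(h_(i-1)+h_i)·M_i + h_i·M_(i+1) = 6(Δ_i − Δ_(i-1)) read
  1·M_0 + 4·M_1 + 1·M_2 = 6(Δ_1 - Δ_0) = -72
Natural end conditions: M_0 = M_2 = 0.
Forward elimination and back-substitution give M_0 = 0, M_1 = -18, M_2 = 0.

-18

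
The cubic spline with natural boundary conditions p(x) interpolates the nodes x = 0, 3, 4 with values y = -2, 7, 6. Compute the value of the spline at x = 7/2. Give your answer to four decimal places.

6.6875

Let M_i = p''(x_i). Step sizes h_i = 3, 1; slopes of the chords Δ_i = (y_(i+1) - y_i)/h_i = 3, -1.
  3·M_0 + 8·M_1 + 1·M_2 = 6(Δ_1 - Δ_0) = -24
Natural end conditions: M_0 = M_2 = 0.
Solving the tridiagonal system: M_0 = 0, M_1 = -3, M_2 = 0.
On [3, 4], p(x) = 7 + 0·(x - 3) - 3/2·(x - 3)² + 1/2·(x - 3)³.
With (x - 3) = 1/2: p(7/2) = 107/16.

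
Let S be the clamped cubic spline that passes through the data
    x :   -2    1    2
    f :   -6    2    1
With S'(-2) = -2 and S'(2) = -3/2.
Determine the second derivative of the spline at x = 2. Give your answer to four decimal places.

Let m_i = S''(x_i). Step sizes h_i = 3, 1; slopes of the chords Δ_i = (y_(i+1) - y_i)/h_i = 8/3, -1.
  3·m_0 + 8·m_1 + 1·m_2 = 6(Δ_1 - Δ_0) = -22
Clamped end conditions give two more equations: 2h_0·m_0 + h_0·m_1 = 6(Δ_0 - S'(-2)) = 28 and h_1·m_1 + 2h_1·m_2 = 6(S'(2) - Δ_1) = -3.
Solving: m_0 = 181/24, m_1 = -23/4, m_2 = 11/8.

1.3750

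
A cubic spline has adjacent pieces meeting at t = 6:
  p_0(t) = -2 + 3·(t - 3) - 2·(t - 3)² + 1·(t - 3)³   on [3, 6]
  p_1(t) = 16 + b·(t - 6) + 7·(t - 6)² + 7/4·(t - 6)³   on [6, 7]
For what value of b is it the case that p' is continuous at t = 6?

p_0'(t) = 3 - 4·(t - 3) + 3·(t - 3)², so p_0'(6) = 18. On the right, p_1'(6) = b, so b = 18.

18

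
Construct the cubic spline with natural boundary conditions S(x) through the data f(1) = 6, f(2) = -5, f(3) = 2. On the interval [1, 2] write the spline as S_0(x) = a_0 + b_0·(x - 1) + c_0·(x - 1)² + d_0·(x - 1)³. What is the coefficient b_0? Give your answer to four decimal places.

With m_i denoting the second derivative at x_i, h_i = 1, 1, and Δ_i = (y_(i+1) − y_i)/h_i = -11, 7:
  1·m_0 + 4·m_1 + 1·m_2 = 6(Δ_1 - Δ_0) = 108
Natural end conditions: m_0 = m_2 = 0.
Forward elimination and back-substitution give m_0 = 0, m_1 = 27, m_2 = 0.
On [1, 2], with S_0(x) = a_0 + b_0·(x - 1) + c_0·(x - 1)² + d_0·(x - 1)³: c_0 = m_0/2 = 0, d_0 = (m_1 - m_0)/(6h_0) = 9/2, b_0 = Δ_0 - h_0(2m_0 + m_1)/6 = -31/2.

-15.5000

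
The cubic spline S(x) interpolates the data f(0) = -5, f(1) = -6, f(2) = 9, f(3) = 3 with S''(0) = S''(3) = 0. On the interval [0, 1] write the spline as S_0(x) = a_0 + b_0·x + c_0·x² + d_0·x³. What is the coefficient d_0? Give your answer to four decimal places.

5.6667

With m_i denoting the second derivative at x_i, h_i = 1, 1, 1, and Δ_i = (y_(i+1) − y_i)/h_i = -1, 15, -6:
  1·m_0 + 4·m_1 + 1·m_2 = 6(Δ_1 - Δ_0) = 96
  1·m_1 + 4·m_2 + 1·m_3 = 6(Δ_2 - Δ_1) = -126
Natural end conditions: m_0 = m_3 = 0.
Hence m_0 = 0, m_1 = 34, m_2 = -40, m_3 = 0.
On [0, 1], with S_0(x) = a_0 + b_0·x + c_0·x² + d_0·x³: c_0 = m_0/2 = 0, d_0 = (m_1 - m_0)/(6h_0) = 17/3, b_0 = Δ_0 - h_0(2m_0 + m_1)/6 = -20/3.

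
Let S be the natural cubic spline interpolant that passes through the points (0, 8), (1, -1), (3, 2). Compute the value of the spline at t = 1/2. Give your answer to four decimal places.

Put σ_i = S'' at the i-th knot. Here h = (1, 2) and Δ = (-9, 3/2), so the interior equations h_(i-1)·σ_(i-1) + 2(h_(i-1)+h_i)·σ_i + h_i·σ_(i+1) = 6(Δ_i − Δ_(i-1)) read
  1·σ_0 + 6·σ_1 + 2·σ_2 = 6(Δ_1 - Δ_0) = 63
Natural end conditions: σ_0 = σ_2 = 0.
Hence σ_0 = 0, σ_1 = 21/2, σ_2 = 0.
On [0, 1], S(t) = 8 - 43/4·t + 0·t² + 7/4·t³.
With t = 1/2: S(1/2) = 91/32.

2.8438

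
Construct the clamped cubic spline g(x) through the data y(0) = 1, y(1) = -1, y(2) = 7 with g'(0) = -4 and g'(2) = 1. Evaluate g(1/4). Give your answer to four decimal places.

Let σ_i = g''(x_i). Step sizes h_i = 1, 1; slopes of the chords Δ_i = (y_(i+1) - y_i)/h_i = -2, 8.
  1·σ_0 + 4·σ_1 + 1·σ_2 = 6(Δ_1 - Δ_0) = 60
Clamped end conditions give two more equations: 2h_0·σ_0 + h_0·σ_1 = 6(Δ_0 - g'(0)) = 12 and h_1·σ_1 + 2h_1·σ_2 = 6(g'(2) - Δ_1) = -42.
Solving the tridiagonal system: σ_0 = -13/2, σ_1 = 25, σ_2 = -67/2.
On [0, 1], g(x) = 1 - 4·x - 13/4·x² + 21/4·x³.
With x = 1/4: g(1/4) = -31/256.

-0.1211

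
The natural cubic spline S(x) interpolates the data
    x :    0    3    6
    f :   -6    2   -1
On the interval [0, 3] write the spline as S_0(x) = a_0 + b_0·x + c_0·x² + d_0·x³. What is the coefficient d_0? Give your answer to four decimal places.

Let M_i = S''(x_i). Step sizes h_i = 3, 3; slopes of the chords Δ_i = (y_(i+1) - y_i)/h_i = 8/3, -1.
  3·M_0 + 12·M_1 + 3·M_2 = 6(Δ_1 - Δ_0) = -22
Natural end conditions: M_0 = M_2 = 0.
Solving the tridiagonal system: M_0 = 0, M_1 = -11/6, M_2 = 0.
On [0, 3], with S_0(x) = a_0 + b_0·x + c_0·x² + d_0·x³: c_0 = M_0/2 = 0, d_0 = (M_1 - M_0)/(6h_0) = -11/108, b_0 = Δ_0 - h_0(2M_0 + M_1)/6 = 43/12.

-0.1019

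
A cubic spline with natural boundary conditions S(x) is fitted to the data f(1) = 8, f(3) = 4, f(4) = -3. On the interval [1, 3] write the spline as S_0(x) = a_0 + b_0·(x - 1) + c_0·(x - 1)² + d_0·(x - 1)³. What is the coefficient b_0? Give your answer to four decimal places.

Put m_i = S'' at the i-th knot. Here h = (2, 1) and Δ = (-2, -7), so the interior equations h_(i-1)·m_(i-1) + 2(h_(i-1)+h_i)·m_i + h_i·m_(i+1) = 6(Δ_i − Δ_(i-1)) read
  2·m_0 + 6·m_1 + 1·m_2 = 6(Δ_1 - Δ_0) = -30
Natural end conditions: m_0 = m_2 = 0.
Solving the tridiagonal system: m_0 = 0, m_1 = -5, m_2 = 0.
On [1, 3], with S_0(x) = a_0 + b_0·(x - 1) + c_0·(x - 1)² + d_0·(x - 1)³: c_0 = m_0/2 = 0, d_0 = (m_1 - m_0)/(6h_0) = -5/12, b_0 = Δ_0 - h_0(2m_0 + m_1)/6 = -1/3.

-0.3333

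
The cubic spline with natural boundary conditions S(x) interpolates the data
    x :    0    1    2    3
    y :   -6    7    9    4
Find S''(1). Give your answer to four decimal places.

-14.8000

Let M_i = S''(x_i). Step sizes h_i = 1, 1, 1; slopes of the chords Δ_i = (y_(i+1) - y_i)/h_i = 13, 2, -5.
  1·M_0 + 4·M_1 + 1·M_2 = 6(Δ_1 - Δ_0) = -66
  1·M_1 + 4·M_2 + 1·M_3 = 6(Δ_2 - Δ_1) = -42
Natural end conditions: M_0 = M_3 = 0.
Forward elimination and back-substitution give M_0 = 0, M_1 = -74/5, M_2 = -34/5, M_3 = 0.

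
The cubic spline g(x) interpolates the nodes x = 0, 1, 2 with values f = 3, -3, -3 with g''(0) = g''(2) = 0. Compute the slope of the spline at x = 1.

-3

With M_i denoting the second derivative at x_i, h_i = 1, 1, and Δ_i = (y_(i+1) − y_i)/h_i = -6, 0:
  1·M_0 + 4·M_1 + 1·M_2 = 6(Δ_1 - Δ_0) = 36
Natural end conditions: M_0 = M_2 = 0.
Solving: M_0 = 0, M_1 = 9, M_2 = 0.
On [1, 2], g'(x) = b_1 + 2c_1·(x - 1) + 3d_1·(x - 1)² with b_1 = Δ_1 - h_1(2M_1 + M_2)/6 = -3, c_1 = M_1/2 = 9/2, d_1 = (M_2 - M_1)/(6h_1) = -3/2. So g'(1) = -3.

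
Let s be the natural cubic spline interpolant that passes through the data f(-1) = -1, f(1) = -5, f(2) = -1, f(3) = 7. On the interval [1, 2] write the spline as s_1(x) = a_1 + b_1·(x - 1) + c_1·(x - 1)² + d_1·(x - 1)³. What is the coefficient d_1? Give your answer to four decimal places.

-0.0870

Put σ_i = s'' at the i-th knot. Here h = (2, 1, 1) and Δ = (-2, 4, 8), so the interior equations h_(i-1)·σ_(i-1) + 2(h_(i-1)+h_i)·σ_i + h_i·σ_(i+1) = 6(Δ_i − Δ_(i-1)) read
  2·σ_0 + 6·σ_1 + 1·σ_2 = 6(Δ_1 - Δ_0) = 36
  1·σ_1 + 4·σ_2 + 1·σ_3 = 6(Δ_2 - Δ_1) = 24
Natural end conditions: σ_0 = σ_3 = 0.
Hence σ_0 = 0, σ_1 = 120/23, σ_2 = 108/23, σ_3 = 0.
On [1, 2], with s_1(x) = a_1 + b_1·(x - 1) + c_1·(x - 1)² + d_1·(x - 1)³: c_1 = σ_1/2 = 60/23, d_1 = (σ_2 - σ_1)/(6h_1) = -2/23, b_1 = Δ_1 - h_1(2σ_1 + σ_2)/6 = 34/23.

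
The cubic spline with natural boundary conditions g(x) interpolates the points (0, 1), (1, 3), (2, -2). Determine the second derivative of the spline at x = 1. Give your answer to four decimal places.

Write M_i for g''(x_i). With h_i = 1, 1 and divided differences Δ_i = 2, -5, the continuity of g' gives the tridiagonal system
  1·M_0 + 4·M_1 + 1·M_2 = 6(Δ_1 - Δ_0) = -42
Natural end conditions: M_0 = M_2 = 0.
Hence M_0 = 0, M_1 = -21/2, M_2 = 0.

-10.5000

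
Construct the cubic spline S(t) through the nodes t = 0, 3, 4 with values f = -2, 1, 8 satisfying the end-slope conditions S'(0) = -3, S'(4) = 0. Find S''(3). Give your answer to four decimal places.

7.5000

With σ_i denoting the second derivative at x_i, h_i = 3, 1, and Δ_i = (y_(i+1) − y_i)/h_i = 1, 7:
  3·σ_0 + 8·σ_1 + 1·σ_2 = 6(Δ_1 - Δ_0) = 36
Clamped end conditions give two more equations: 2h_0·σ_0 + h_0·σ_1 = 6(Δ_0 - S'(0)) = 24 and h_1·σ_1 + 2h_1·σ_2 = 6(S'(4) - Δ_1) = -42.
Hence σ_0 = 1/4, σ_1 = 15/2, σ_2 = -99/4.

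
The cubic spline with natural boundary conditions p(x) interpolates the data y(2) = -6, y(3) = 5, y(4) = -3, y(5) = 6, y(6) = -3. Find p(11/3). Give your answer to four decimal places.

-1.1481

Put M_i = p'' at the i-th knot. Here h = (1, 1, 1, 1) and Δ = (11, -8, 9, -9), so the interior equations h_(i-1)·M_(i-1) + 2(h_(i-1)+h_i)·M_i + h_i·M_(i+1) = 6(Δ_i − Δ_(i-1)) read
  1·M_0 + 4·M_1 + 1·M_2 = 6(Δ_1 - Δ_0) = -114
  1·M_1 + 4·M_2 + 1·M_3 = 6(Δ_2 - Δ_1) = 102
  1·M_2 + 4·M_3 + 1·M_4 = 6(Δ_3 - Δ_2) = -108
Natural end conditions: M_0 = M_4 = 0.
Hence M_0 = 0, M_1 = -159/4, M_2 = 45, M_3 = -153/4, M_4 = 0.
On [3, 4], p(x) = 5 - 9/4·(x - 3) - 159/8·(x - 3)² + 113/8·(x - 3)³.
With (x - 3) = 2/3: p(11/3) = -31/27.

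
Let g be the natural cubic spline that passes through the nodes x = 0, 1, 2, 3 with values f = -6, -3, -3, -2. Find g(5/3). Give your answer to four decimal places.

-2.9160

Let m_i = g''(x_i). Step sizes h_i = 1, 1, 1; slopes of the chords Δ_i = (y_(i+1) - y_i)/h_i = 3, 0, 1.
  1·m_0 + 4·m_1 + 1·m_2 = 6(Δ_1 - Δ_0) = -18
  1·m_1 + 4·m_2 + 1·m_3 = 6(Δ_2 - Δ_1) = 6
Natural end conditions: m_0 = m_3 = 0.
Solving: m_0 = 0, m_1 = -26/5, m_2 = 14/5, m_3 = 0.
On [1, 2], g(x) = -3 + 19/15·(x - 1) - 13/5·(x - 1)² + 4/3·(x - 1)³.
With (x - 1) = 2/3: g(5/3) = -1181/405.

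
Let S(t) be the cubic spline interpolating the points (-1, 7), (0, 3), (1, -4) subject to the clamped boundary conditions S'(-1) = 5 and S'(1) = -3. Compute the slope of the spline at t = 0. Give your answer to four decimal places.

-8.7500

Write M_i for S''(x_i). With h_i = 1, 1 and divided differences Δ_i = -4, -7, the continuity of S' gives the tridiagonal system
  1·M_0 + 4·M_1 + 1·M_2 = 6(Δ_1 - Δ_0) = -18
Clamped end conditions give two more equations: 2h_0·M_0 + h_0·M_1 = 6(Δ_0 - S'(-1)) = -54 and h_1·M_1 + 2h_1·M_2 = 6(S'(1) - Δ_1) = 24.
Solving the tridiagonal system: M_0 = -53/2, M_1 = -1, M_2 = 25/2.
On [0, 1], S'(t) = b_1 + 2c_1·t + 3d_1·t² with b_1 = Δ_1 - h_1(2M_1 + M_2)/6 = -35/4, c_1 = M_1/2 = -1/2, d_1 = (M_2 - M_1)/(6h_1) = 9/4. So S'(0) = -35/4.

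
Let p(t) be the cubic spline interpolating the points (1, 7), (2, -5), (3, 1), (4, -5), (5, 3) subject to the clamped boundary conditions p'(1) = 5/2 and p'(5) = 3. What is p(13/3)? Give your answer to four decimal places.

Let M_i = p''(x_i). Step sizes h_i = 1, 1, 1, 1; slopes of the chords Δ_i = (y_(i+1) - y_i)/h_i = -12, 6, -6, 8.
  1·M_0 + 4·M_1 + 1·M_2 = 6(Δ_1 - Δ_0) = 108
  1·M_1 + 4·M_2 + 1·M_3 = 6(Δ_2 - Δ_1) = -72
  1·M_2 + 4·M_3 + 1·M_4 = 6(Δ_3 - Δ_2) = 84
Clamped end conditions give two more equations: 2h_0·M_0 + h_0·M_1 = 6(Δ_0 - p'(1)) = -87 and h_3·M_3 + 2h_3·M_4 = 6(p'(5) - Δ_3) = -30.
Forward elimination and back-substitution give M_0 = -569/8, M_1 = 221/4, M_2 = -335/8, M_3 = 161/4, M_4 = -281/8.
On [4, 5], p(t) = -5 + 7/16·(t - 4) + 161/8·(t - 4)² - 201/16·(t - 4)³.
With (t - 4) = 1/3: p(13/3) = -37/12.

-3.0833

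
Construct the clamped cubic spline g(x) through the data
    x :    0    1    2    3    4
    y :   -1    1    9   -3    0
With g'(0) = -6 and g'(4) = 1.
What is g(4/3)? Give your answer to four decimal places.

4.8519

Let m_i = g''(x_i). Step sizes h_i = 1, 1, 1, 1; slopes of the chords Δ_i = (y_(i+1) - y_i)/h_i = 2, 8, -12, 3.
  1·m_0 + 4·m_1 + 1·m_2 = 6(Δ_1 - Δ_0) = 36
  1·m_1 + 4·m_2 + 1·m_3 = 6(Δ_2 - Δ_1) = -120
  1·m_2 + 4·m_3 + 1·m_4 = 6(Δ_3 - Δ_2) = 90
Clamped end conditions give two more equations: 2h_0·m_0 + h_0·m_1 = 6(Δ_0 - g'(0)) = 48 and h_3·m_3 + 2h_3·m_4 = 6(g'(4) - Δ_3) = -12.
Hence m_0 = 16, m_1 = 16, m_2 = -44, m_3 = 40, m_4 = -26.
On [1, 2], g(x) = 1 + 10·(x - 1) + 8·(x - 1)² - 10·(x - 1)³.
With (x - 1) = 1/3: g(4/3) = 131/27.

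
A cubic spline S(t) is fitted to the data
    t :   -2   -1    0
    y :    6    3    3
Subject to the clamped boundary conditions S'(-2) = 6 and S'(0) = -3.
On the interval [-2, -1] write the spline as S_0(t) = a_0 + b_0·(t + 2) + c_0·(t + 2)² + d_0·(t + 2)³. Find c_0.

Write m_i for S''(x_i). With h_i = 1, 1 and divided differences Δ_i = -3, 0, the continuity of S' gives the tridiagonal system
  1·m_0 + 4·m_1 + 1·m_2 = 6(Δ_1 - Δ_0) = 18
Clamped end conditions give two more equations: 2h_0·m_0 + h_0·m_1 = 6(Δ_0 - S'(-2)) = -54 and h_1·m_1 + 2h_1·m_2 = 6(S'(0) - Δ_1) = -18.
Forward elimination and back-substitution give m_0 = -36, m_1 = 18, m_2 = -18.
On [-2, -1], with S_0(t) = a_0 + b_0·(t + 2) + c_0·(t + 2)² + d_0·(t + 2)³: c_0 = m_0/2 = -18, d_0 = (m_1 - m_0)/(6h_0) = 9, b_0 = Δ_0 - h_0(2m_0 + m_1)/6 = 6.

-18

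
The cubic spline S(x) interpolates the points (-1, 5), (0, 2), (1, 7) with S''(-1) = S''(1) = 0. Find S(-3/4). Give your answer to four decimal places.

3.7813

Let σ_i = S''(x_i). Step sizes h_i = 1, 1; slopes of the chords Δ_i = (y_(i+1) - y_i)/h_i = -3, 5.
  1·σ_0 + 4·σ_1 + 1·σ_2 = 6(Δ_1 - Δ_0) = 48
Natural end conditions: σ_0 = σ_2 = 0.
Solving the tridiagonal system: σ_0 = 0, σ_1 = 12, σ_2 = 0.
On [-1, 0], S(x) = 5 - 5·(x + 1) + 0·(x + 1)² + 2·(x + 1)³.
With (x + 1) = 1/4: S(-3/4) = 121/32.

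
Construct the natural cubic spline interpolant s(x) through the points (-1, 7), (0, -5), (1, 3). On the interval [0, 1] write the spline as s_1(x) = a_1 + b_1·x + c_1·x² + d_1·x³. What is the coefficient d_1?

Write M_i for s''(x_i). With h_i = 1, 1 and divided differences Δ_i = -12, 8, the continuity of s' gives the tridiagonal system
  1·M_0 + 4·M_1 + 1·M_2 = 6(Δ_1 - Δ_0) = 120
Natural end conditions: M_0 = M_2 = 0.
Solving: M_0 = 0, M_1 = 30, M_2 = 0.
On [0, 1], with s_1(x) = a_1 + b_1·x + c_1·x² + d_1·x³: c_1 = M_1/2 = 15, d_1 = (M_2 - M_1)/(6h_1) = -5, b_1 = Δ_1 - h_1(2M_1 + M_2)/6 = -2.

-5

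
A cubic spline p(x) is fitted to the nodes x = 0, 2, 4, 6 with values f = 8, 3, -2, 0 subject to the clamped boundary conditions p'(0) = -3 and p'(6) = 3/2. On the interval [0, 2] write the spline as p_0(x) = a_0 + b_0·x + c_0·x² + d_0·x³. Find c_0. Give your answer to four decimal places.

0.6500

Put M_i = p'' at the i-th knot. Here h = (2, 2, 2) and Δ = (-5/2, -5/2, 1), so the interior equations h_(i-1)·M_(i-1) + 2(h_(i-1)+h_i)·M_i + h_i·M_(i+1) = 6(Δ_i − Δ_(i-1)) read
  2·M_0 + 8·M_1 + 2·M_2 = 6(Δ_1 - Δ_0) = 0
  2·M_1 + 8·M_2 + 2·M_3 = 6(Δ_2 - Δ_1) = 21
Clamped end conditions give two more equations: 2h_0·M_0 + h_0·M_1 = 6(Δ_0 - p'(0)) = 3 and h_2·M_2 + 2h_2·M_3 = 6(p'(6) - Δ_2) = 3.
Solving: M_0 = 13/10, M_1 = -11/10, M_2 = 31/10, M_3 = -4/5.
On [0, 2], with p_0(x) = a_0 + b_0·x + c_0·x² + d_0·x³: c_0 = M_0/2 = 13/20, d_0 = (M_1 - M_0)/(6h_0) = -1/5, b_0 = Δ_0 - h_0(2M_0 + M_1)/6 = -3.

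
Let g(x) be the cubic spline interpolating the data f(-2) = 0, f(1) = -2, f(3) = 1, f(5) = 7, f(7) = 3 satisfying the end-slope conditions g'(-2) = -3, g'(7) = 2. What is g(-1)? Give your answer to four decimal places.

-1.9702

Write M_i for g''(x_i). With h_i = 3, 2, 2, 2 and divided differences Δ_i = -2/3, 3/2, 3, -2, the continuity of g' gives the tridiagonal system
  3·M_0 + 10·M_1 + 2·M_2 = 6(Δ_1 - Δ_0) = 13
  2·M_1 + 8·M_2 + 2·M_3 = 6(Δ_2 - Δ_1) = 9
  2·M_2 + 8·M_3 + 2·M_4 = 6(Δ_3 - Δ_2) = -30
Clamped end conditions give two more equations: 2h_0·M_0 + h_0·M_1 = 6(Δ_0 - g'(-2)) = 14 and h_3·M_3 + 2h_3·M_4 = 6(g'(7) - Δ_3) = 24.
Hence M_0 = 319/138, M_1 = 1/23, M_2 = 259/92, M_3 = -313/46, M_4 = 865/92.
On [-2, 1], g(x) = 0 - 3·(x + 2) + 319/276·(x + 2)² - 313/2484·(x + 2)³.
With (x + 2) = 1: g(-1) = -2447/1242.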